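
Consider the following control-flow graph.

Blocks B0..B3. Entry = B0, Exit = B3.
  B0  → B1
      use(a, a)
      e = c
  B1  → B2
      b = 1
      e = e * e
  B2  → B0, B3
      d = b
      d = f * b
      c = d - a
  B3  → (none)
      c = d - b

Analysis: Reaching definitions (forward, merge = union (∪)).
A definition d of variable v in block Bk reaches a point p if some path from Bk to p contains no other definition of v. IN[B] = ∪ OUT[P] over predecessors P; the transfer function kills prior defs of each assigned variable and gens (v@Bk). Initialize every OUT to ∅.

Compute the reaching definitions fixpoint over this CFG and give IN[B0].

Per-block solution:
  B0: | IN={b@B1, c@B2, d@B2, e@B1} | OUT={b@B1, c@B2, d@B2, e@B0}
  B1: | IN={b@B1, c@B2, d@B2, e@B0} | OUT={b@B1, c@B2, d@B2, e@B1}
  B2: | IN={b@B1, c@B2, d@B2, e@B1} | OUT={b@B1, c@B2, d@B2, e@B1}
  B3: | IN={b@B1, c@B2, d@B2, e@B1} | OUT={b@B1, c@B3, d@B2, e@B1}

Merge at B0 (entry node, so the boundary value {} is joined with the incoming edge(s)): IN[B0] = {} ⊔ OUT[B2] = {b@B1, c@B2, d@B2, e@B1}

Answer: {b@B1, c@B2, d@B2, e@B1}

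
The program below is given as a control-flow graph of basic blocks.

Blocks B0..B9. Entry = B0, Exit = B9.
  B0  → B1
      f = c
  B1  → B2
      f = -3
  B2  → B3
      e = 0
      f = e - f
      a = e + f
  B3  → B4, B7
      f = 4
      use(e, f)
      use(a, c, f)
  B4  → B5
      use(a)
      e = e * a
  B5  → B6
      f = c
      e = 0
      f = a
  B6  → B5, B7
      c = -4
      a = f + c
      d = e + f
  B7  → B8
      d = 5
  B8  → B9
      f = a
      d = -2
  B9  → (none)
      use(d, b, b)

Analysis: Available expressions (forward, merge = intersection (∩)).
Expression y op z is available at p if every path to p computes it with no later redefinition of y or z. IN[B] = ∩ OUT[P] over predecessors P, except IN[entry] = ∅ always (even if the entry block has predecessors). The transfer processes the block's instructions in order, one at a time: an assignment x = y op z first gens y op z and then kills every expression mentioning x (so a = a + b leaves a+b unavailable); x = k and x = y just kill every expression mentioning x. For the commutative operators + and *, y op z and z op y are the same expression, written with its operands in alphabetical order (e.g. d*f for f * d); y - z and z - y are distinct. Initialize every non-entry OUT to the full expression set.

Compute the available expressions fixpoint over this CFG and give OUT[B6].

Per-block solution:
  B0:   IN={}   OUT={}
  B1:   IN={}   OUT={}
  B2:   IN={}   OUT={e+f}
  B3:   IN={e+f}   OUT={}
  B4:   IN={}   OUT={}
  B5:   IN={}   OUT={}
  B6:   IN={}   OUT={c+f, e+f}
  B7:   IN={}   OUT={}
  B8:   IN={}   OUT={}
  B9:   IN={}   OUT={}

Merge at B6: IN[B6] = OUT[B5] = {}
Applying B6's transfer function to that IN value gives OUT[B6] (row B6 above).

Answer: {c+f, e+f}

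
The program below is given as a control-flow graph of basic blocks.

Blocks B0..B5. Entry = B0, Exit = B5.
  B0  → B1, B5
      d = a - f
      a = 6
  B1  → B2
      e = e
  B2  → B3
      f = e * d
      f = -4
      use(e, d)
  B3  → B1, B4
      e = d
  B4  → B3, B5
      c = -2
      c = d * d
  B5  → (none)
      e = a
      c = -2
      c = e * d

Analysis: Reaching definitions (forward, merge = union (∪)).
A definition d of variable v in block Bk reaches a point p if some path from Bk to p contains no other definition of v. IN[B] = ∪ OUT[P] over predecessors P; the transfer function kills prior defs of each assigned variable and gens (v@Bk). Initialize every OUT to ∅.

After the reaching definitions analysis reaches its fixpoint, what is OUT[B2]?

Fixpoint table:
  B0:   IN={}   OUT={a@B0, d@B0}
  B1:   IN={a@B0, c@B4, d@B0, e@B3, f@B2}   OUT={a@B0, c@B4, d@B0, e@B1, f@B2}
  B2:   IN={a@B0, c@B4, d@B0, e@B1, f@B2}   OUT={a@B0, c@B4, d@B0, e@B1, f@B2}
  B3:   IN={a@B0, c@B4, d@B0, e@B1, e@B3, f@B2}   OUT={a@B0, c@B4, d@B0, e@B3, f@B2}
  B4:   IN={a@B0, c@B4, d@B0, e@B3, f@B2}   OUT={a@B0, c@B4, d@B0, e@B3, f@B2}
  B5:   IN={a@B0, c@B4, d@B0, e@B3, f@B2}   OUT={a@B0, c@B5, d@B0, e@B5, f@B2}

Merge at B2: IN[B2] = OUT[B1] = {a@B0, c@B4, d@B0, e@B1, f@B2}
Applying B2's transfer function to that IN value gives OUT[B2] (row B2 above).

Answer: {a@B0, c@B4, d@B0, e@B1, f@B2}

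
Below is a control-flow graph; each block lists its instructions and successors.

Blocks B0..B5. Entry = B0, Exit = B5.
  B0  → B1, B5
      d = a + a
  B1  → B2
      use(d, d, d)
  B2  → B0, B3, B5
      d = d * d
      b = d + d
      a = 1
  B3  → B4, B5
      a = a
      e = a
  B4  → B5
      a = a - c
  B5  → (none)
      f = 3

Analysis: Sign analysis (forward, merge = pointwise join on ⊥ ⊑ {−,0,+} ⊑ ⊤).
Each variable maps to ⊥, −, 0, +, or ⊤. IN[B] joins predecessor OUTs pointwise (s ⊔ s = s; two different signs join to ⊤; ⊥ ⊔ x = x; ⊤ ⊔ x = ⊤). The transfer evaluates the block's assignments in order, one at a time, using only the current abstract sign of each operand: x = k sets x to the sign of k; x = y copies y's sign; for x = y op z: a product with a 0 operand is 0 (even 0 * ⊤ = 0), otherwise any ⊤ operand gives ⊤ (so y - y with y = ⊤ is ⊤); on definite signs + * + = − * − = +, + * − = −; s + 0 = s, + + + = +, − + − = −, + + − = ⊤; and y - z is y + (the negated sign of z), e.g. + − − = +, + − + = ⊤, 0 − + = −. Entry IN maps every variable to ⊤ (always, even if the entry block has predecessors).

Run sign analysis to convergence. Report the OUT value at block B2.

Fixpoint table:
  B0:  IN=(all ⊤)  OUT=(all ⊤)
  B1:  IN=(all ⊤)  OUT=(all ⊤)
  B2:  IN=(all ⊤)  OUT={a:+; rest ⊤}
  B3:  IN={a:+; rest ⊤}  OUT={a:+, e:+; rest ⊤}
  B4:  IN={a:+, e:+; rest ⊤}  OUT={e:+; rest ⊤}
  B5:  IN=(all ⊤)  OUT={f:+; rest ⊤}

Merge at B2: IN[B2] = OUT[B1] = {a: ⊤, b: ⊤, c: ⊤, d: ⊤, e: ⊤, f: ⊤}
Applying B2's transfer function to that IN value gives OUT[B2] (row B2 above).

Answer: {a: +, b: ⊤, c: ⊤, d: ⊤, e: ⊤, f: ⊤}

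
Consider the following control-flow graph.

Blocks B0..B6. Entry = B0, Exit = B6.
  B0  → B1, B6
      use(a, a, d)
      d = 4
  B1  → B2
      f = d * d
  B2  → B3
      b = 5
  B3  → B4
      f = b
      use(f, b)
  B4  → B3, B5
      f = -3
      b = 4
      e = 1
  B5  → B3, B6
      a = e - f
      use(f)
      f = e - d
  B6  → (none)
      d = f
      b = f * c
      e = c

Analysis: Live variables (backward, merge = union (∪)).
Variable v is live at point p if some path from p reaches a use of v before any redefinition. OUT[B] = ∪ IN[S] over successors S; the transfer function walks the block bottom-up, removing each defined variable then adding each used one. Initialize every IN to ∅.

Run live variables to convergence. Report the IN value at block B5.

Answer: {b, c, d, e, f}

Derivation:
Converged values:
  B0:  IN={a, c, d, f}  OUT={c, d, f}
  B1:  IN={c, d}  OUT={c, d}
  B2:  IN={c, d}  OUT={b, c, d}
  B3:  IN={b, c, d}  OUT={c, d}
  B4:  IN={c, d}  OUT={b, c, d, e, f}
  B5:  IN={b, c, d, e, f}  OUT={b, c, d, f}
  B6:  IN={c, f}  OUT={}

Merge at B5: OUT[B5] = IN[B3] ⊔ IN[B6] = {b, c, d, f}
Applying B5's transfer function to that OUT value gives IN[B5] (row B5 above).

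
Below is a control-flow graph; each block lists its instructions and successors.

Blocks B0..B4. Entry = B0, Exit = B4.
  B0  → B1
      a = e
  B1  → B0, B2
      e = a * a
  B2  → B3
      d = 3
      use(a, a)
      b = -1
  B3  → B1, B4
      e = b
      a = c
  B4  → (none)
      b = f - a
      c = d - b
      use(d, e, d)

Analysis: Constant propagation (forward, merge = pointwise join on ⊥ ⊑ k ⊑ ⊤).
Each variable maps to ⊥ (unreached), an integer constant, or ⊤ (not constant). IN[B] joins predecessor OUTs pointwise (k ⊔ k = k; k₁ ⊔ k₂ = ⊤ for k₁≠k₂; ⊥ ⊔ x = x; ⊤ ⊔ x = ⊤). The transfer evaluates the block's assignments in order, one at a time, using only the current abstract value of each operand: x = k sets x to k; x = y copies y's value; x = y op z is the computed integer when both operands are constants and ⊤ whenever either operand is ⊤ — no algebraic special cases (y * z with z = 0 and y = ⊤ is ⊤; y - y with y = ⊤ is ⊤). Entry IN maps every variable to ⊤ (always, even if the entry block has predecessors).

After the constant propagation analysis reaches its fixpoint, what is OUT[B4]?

Converged values:
  B0: | IN=(all ⊤) | OUT=(all ⊤)
  B1: | IN=(all ⊤) | OUT=(all ⊤)
  B2: | IN=(all ⊤) | OUT={b:-1, d:3; rest ⊤}
  B3: | IN={b:-1, d:3; rest ⊤} | OUT={b:-1, d:3, e:-1; rest ⊤}
  B4: | IN={b:-1, d:3, e:-1; rest ⊤} | OUT={d:3, e:-1; rest ⊤}

Merge at B4: IN[B4] = OUT[B3] = {a: ⊤, b: -1, c: ⊤, d: 3, e: -1, f: ⊤}
Applying B4's transfer function to that IN value gives OUT[B4] (row B4 above).

Answer: {a: ⊤, b: ⊤, c: ⊤, d: 3, e: -1, f: ⊤}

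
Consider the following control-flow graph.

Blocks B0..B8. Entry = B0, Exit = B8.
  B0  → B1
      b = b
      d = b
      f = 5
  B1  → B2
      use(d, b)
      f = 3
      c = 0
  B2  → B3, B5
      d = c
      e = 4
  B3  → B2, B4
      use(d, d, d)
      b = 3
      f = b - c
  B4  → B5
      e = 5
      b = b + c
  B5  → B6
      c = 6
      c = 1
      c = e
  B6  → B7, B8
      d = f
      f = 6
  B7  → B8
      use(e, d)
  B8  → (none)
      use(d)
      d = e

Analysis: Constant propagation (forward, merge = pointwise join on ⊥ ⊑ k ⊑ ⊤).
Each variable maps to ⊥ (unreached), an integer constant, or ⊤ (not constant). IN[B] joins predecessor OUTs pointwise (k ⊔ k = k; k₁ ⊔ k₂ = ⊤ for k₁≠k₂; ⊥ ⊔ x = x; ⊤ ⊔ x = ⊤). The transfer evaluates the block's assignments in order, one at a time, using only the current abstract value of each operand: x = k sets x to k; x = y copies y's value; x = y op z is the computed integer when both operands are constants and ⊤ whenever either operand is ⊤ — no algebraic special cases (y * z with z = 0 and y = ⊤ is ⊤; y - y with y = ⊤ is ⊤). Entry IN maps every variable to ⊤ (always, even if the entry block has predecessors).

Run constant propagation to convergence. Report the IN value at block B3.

Answer: {a: ⊤, b: ⊤, c: 0, d: 0, e: 4, f: 3}

Trace:
Fixpoint table:
  B0:  IN=(all ⊤)  OUT={f:5; rest ⊤}
  B1:  IN={f:5; rest ⊤}  OUT={c:0, f:3; rest ⊤}
  B2:  IN={c:0, f:3; rest ⊤}  OUT={c:0, d:0, e:4, f:3; rest ⊤}
  B3:  IN={c:0, d:0, e:4, f:3; rest ⊤}  OUT={b:3, c:0, d:0, e:4, f:3; rest ⊤}
  B4:  IN={b:3, c:0, d:0, e:4, f:3; rest ⊤}  OUT={b:3, c:0, d:0, e:5, f:3; rest ⊤}
  B5:  IN={c:0, d:0, f:3; rest ⊤}  OUT={d:0, f:3; rest ⊤}
  B6:  IN={d:0, f:3; rest ⊤}  OUT={d:3, f:6; rest ⊤}
  B7:  IN={d:3, f:6; rest ⊤}  OUT={d:3, f:6; rest ⊤}
  B8:  IN={d:3, f:6; rest ⊤}  OUT={f:6; rest ⊤}

Merge at B3: IN[B3] = OUT[B2] = {a: ⊤, b: ⊤, c: 0, d: 0, e: 4, f: 3}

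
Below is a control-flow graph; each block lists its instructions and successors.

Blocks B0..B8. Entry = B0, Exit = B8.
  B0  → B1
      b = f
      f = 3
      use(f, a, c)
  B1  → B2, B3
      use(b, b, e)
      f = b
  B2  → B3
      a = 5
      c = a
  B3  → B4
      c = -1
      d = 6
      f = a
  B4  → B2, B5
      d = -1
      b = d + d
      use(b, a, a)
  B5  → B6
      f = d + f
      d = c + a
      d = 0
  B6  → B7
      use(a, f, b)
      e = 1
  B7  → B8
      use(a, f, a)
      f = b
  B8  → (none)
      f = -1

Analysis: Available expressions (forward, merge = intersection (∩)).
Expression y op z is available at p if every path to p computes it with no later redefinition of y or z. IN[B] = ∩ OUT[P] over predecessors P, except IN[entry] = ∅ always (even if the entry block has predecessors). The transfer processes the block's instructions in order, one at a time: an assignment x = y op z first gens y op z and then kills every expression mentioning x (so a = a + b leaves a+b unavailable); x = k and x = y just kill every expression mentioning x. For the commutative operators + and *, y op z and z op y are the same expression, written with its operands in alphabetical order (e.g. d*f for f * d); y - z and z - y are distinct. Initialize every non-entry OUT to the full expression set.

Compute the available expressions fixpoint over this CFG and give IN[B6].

Converged values:
  B0: | IN={} | OUT={}
  B1: | IN={} | OUT={}
  B2: | IN={} | OUT={}
  B3: | IN={} | OUT={}
  B4: | IN={} | OUT={d+d}
  B5: | IN={d+d} | OUT={a+c}
  B6: | IN={a+c} | OUT={a+c}
  B7: | IN={a+c} | OUT={a+c}
  B8: | IN={a+c} | OUT={a+c}

Merge at B6: IN[B6] = OUT[B5] = {a+c}

Answer: {a+c}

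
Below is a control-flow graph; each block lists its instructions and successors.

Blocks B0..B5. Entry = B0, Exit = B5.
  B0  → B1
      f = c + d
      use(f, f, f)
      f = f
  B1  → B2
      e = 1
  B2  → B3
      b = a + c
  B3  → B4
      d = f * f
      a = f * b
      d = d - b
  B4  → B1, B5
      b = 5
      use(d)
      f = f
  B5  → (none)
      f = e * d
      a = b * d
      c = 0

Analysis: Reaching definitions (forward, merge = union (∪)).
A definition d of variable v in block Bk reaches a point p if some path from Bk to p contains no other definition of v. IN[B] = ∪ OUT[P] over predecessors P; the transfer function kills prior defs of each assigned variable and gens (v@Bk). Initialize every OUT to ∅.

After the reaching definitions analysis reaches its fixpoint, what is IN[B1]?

Per-block solution:
  B0: | IN={} | OUT={f@B0}
  B1: | IN={a@B3, b@B4, d@B3, e@B1, f@B0, f@B4} | OUT={a@B3, b@B4, d@B3, e@B1, f@B0, f@B4}
  B2: | IN={a@B3, b@B4, d@B3, e@B1, f@B0, f@B4} | OUT={a@B3, b@B2, d@B3, e@B1, f@B0, f@B4}
  B3: | IN={a@B3, b@B2, d@B3, e@B1, f@B0, f@B4} | OUT={a@B3, b@B2, d@B3, e@B1, f@B0, f@B4}
  B4: | IN={a@B3, b@B2, d@B3, e@B1, f@B0, f@B4} | OUT={a@B3, b@B4, d@B3, e@B1, f@B4}
  B5: | IN={a@B3, b@B4, d@B3, e@B1, f@B4} | OUT={a@B5, b@B4, c@B5, d@B3, e@B1, f@B5}

Merge at B1: IN[B1] = OUT[B0] ⊔ OUT[B4] = {a@B3, b@B4, d@B3, e@B1, f@B0, f@B4}

Answer: {a@B3, b@B4, d@B3, e@B1, f@B0, f@B4}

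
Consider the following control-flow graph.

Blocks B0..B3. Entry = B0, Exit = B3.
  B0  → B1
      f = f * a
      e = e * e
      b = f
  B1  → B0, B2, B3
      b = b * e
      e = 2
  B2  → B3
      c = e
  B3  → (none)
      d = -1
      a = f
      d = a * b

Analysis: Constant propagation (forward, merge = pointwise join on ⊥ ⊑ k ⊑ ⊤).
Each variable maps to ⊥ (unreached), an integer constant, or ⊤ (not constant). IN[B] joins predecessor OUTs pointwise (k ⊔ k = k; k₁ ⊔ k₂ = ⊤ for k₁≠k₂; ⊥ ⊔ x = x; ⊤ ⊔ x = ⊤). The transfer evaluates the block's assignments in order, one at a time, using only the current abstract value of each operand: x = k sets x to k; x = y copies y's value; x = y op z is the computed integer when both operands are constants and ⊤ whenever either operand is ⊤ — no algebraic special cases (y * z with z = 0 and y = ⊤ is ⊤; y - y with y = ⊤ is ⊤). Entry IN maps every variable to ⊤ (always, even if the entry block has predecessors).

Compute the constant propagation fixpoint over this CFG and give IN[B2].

Converged values:
  B0:  IN=(all ⊤)  OUT=(all ⊤)
  B1:  IN=(all ⊤)  OUT={e:2; rest ⊤}
  B2:  IN={e:2; rest ⊤}  OUT={c:2, e:2; rest ⊤}
  B3:  IN={e:2; rest ⊤}  OUT={e:2; rest ⊤}

Merge at B2: IN[B2] = OUT[B1] = {a: ⊤, b: ⊤, c: ⊤, d: ⊤, e: 2, f: ⊤}

Answer: {a: ⊤, b: ⊤, c: ⊤, d: ⊤, e: 2, f: ⊤}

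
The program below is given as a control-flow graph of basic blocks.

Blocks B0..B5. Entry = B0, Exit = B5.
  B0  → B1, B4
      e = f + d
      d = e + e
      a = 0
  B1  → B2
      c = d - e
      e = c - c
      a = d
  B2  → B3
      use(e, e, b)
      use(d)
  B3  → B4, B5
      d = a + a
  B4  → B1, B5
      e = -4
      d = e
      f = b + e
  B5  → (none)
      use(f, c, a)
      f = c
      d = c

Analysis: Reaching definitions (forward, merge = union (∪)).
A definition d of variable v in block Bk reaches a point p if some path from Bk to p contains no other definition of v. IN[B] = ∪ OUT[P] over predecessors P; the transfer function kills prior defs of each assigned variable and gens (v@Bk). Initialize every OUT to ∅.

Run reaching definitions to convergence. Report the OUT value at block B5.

Converged values:
  B0:   IN={}   OUT={a@B0, d@B0, e@B0}
  B1:   IN={a@B0, a@B1, c@B1, d@B0, d@B4, e@B0, e@B4, f@B4}   OUT={a@B1, c@B1, d@B0, d@B4, e@B1, f@B4}
  B2:   IN={a@B1, c@B1, d@B0, d@B4, e@B1, f@B4}   OUT={a@B1, c@B1, d@B0, d@B4, e@B1, f@B4}
  B3:   IN={a@B1, c@B1, d@B0, d@B4, e@B1, f@B4}   OUT={a@B1, c@B1, d@B3, e@B1, f@B4}
  B4:   IN={a@B0, a@B1, c@B1, d@B0, d@B3, e@B0, e@B1, f@B4}   OUT={a@B0, a@B1, c@B1, d@B4, e@B4, f@B4}
  B5:   IN={a@B0, a@B1, c@B1, d@B3, d@B4, e@B1, e@B4, f@B4}   OUT={a@B0, a@B1, c@B1, d@B5, e@B1, e@B4, f@B5}

Merge at B5: IN[B5] = OUT[B3] ⊔ OUT[B4] = {a@B0, a@B1, c@B1, d@B3, d@B4, e@B1, e@B4, f@B4}
Applying B5's transfer function to that IN value gives OUT[B5] (row B5 above).

Answer: {a@B0, a@B1, c@B1, d@B5, e@B1, e@B4, f@B5}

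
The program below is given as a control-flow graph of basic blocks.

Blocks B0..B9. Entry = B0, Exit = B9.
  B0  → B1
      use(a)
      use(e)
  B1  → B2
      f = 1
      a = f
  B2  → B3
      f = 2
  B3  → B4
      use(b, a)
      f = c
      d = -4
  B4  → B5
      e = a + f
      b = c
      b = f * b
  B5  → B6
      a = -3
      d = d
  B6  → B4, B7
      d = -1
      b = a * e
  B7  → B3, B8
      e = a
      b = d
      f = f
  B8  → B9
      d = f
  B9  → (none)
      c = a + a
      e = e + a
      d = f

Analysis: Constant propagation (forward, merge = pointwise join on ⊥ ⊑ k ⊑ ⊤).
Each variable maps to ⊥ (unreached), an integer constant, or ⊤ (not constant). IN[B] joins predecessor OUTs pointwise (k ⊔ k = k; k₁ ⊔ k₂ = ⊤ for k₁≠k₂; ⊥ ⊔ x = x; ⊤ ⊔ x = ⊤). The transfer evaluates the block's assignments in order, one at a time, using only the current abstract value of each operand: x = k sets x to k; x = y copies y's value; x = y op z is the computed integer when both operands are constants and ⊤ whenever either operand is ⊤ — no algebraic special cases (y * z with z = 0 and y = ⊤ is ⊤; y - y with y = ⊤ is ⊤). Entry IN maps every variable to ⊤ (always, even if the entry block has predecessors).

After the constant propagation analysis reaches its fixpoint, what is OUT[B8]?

Answer: {a: -3, b: -1, c: ⊤, d: ⊤, e: -3, f: ⊤}

Working:
Converged values:
  B0:  IN=(all ⊤)  OUT=(all ⊤)
  B1:  IN=(all ⊤)  OUT={a:1, f:1; rest ⊤}
  B2:  IN={a:1, f:1; rest ⊤}  OUT={a:1, f:2; rest ⊤}
  B3:  IN=(all ⊤)  OUT={d:-4; rest ⊤}
  B4:  IN=(all ⊤)  OUT=(all ⊤)
  B5:  IN=(all ⊤)  OUT={a:-3; rest ⊤}
  B6:  IN={a:-3; rest ⊤}  OUT={a:-3, d:-1; rest ⊤}
  B7:  IN={a:-3, d:-1; rest ⊤}  OUT={a:-3, b:-1, d:-1, e:-3; rest ⊤}
  B8:  IN={a:-3, b:-1, d:-1, e:-3; rest ⊤}  OUT={a:-3, b:-1, e:-3; rest ⊤}
  B9:  IN={a:-3, b:-1, e:-3; rest ⊤}  OUT={a:-3, b:-1, c:-6, e:-6; rest ⊤}

Merge at B8: IN[B8] = OUT[B7] = {a: -3, b: -1, c: ⊤, d: -1, e: -3, f: ⊤}
Applying B8's transfer function to that IN value gives OUT[B8] (row B8 above).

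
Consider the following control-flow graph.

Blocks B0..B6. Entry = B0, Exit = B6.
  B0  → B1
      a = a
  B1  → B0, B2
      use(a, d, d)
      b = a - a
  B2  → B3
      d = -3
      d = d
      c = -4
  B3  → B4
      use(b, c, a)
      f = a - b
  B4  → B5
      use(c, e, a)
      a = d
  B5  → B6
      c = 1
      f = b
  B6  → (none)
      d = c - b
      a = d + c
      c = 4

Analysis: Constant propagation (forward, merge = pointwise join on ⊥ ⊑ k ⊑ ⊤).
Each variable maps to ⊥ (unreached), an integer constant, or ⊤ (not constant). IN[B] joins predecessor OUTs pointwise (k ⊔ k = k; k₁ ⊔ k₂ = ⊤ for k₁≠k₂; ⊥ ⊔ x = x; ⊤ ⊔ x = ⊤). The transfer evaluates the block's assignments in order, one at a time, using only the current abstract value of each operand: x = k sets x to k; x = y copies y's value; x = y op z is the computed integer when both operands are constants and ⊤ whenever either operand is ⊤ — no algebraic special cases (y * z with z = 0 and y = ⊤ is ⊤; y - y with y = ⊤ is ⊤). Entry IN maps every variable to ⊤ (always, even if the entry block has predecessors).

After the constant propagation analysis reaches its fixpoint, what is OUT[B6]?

Answer: {a: ⊤, b: ⊤, c: 4, d: ⊤, e: ⊤, f: ⊤}

Derivation:
Fixpoint table:
  B0:  IN=(all ⊤)  OUT=(all ⊤)
  B1:  IN=(all ⊤)  OUT=(all ⊤)
  B2:  IN=(all ⊤)  OUT={c:-4, d:-3; rest ⊤}
  B3:  IN={c:-4, d:-3; rest ⊤}  OUT={c:-4, d:-3; rest ⊤}
  B4:  IN={c:-4, d:-3; rest ⊤}  OUT={a:-3, c:-4, d:-3; rest ⊤}
  B5:  IN={a:-3, c:-4, d:-3; rest ⊤}  OUT={a:-3, c:1, d:-3; rest ⊤}
  B6:  IN={a:-3, c:1, d:-3; rest ⊤}  OUT={c:4; rest ⊤}

Merge at B6: IN[B6] = OUT[B5] = {a: -3, b: ⊤, c: 1, d: -3, e: ⊤, f: ⊤}
Applying B6's transfer function to that IN value gives OUT[B6] (row B6 above).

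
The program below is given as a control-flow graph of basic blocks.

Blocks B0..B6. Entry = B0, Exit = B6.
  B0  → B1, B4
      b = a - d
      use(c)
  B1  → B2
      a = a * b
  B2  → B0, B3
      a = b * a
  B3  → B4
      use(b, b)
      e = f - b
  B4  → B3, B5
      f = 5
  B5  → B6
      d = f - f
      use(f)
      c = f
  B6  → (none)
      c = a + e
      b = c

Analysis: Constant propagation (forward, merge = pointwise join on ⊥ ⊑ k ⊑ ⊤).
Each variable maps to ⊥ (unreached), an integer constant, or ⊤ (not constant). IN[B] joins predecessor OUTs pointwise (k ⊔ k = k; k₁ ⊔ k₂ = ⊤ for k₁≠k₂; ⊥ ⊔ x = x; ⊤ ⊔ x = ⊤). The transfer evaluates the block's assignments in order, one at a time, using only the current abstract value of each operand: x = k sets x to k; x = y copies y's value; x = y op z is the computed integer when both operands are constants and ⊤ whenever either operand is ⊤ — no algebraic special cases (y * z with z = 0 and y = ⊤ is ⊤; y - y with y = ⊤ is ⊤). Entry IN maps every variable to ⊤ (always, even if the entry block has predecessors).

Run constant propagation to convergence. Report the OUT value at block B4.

Fixpoint table:
  B0: | IN=(all ⊤) | OUT=(all ⊤)
  B1: | IN=(all ⊤) | OUT=(all ⊤)
  B2: | IN=(all ⊤) | OUT=(all ⊤)
  B3: | IN=(all ⊤) | OUT=(all ⊤)
  B4: | IN=(all ⊤) | OUT={f:5; rest ⊤}
  B5: | IN={f:5; rest ⊤} | OUT={c:5, d:0, f:5; rest ⊤}
  B6: | IN={c:5, d:0, f:5; rest ⊤} | OUT={d:0, f:5; rest ⊤}

Merge at B4: IN[B4] = OUT[B0] ⊔ OUT[B3] = {a: ⊤, b: ⊤, c: ⊤, d: ⊤, e: ⊤, f: ⊤}
Applying B4's transfer function to that IN value gives OUT[B4] (row B4 above).

Answer: {a: ⊤, b: ⊤, c: ⊤, d: ⊤, e: ⊤, f: 5}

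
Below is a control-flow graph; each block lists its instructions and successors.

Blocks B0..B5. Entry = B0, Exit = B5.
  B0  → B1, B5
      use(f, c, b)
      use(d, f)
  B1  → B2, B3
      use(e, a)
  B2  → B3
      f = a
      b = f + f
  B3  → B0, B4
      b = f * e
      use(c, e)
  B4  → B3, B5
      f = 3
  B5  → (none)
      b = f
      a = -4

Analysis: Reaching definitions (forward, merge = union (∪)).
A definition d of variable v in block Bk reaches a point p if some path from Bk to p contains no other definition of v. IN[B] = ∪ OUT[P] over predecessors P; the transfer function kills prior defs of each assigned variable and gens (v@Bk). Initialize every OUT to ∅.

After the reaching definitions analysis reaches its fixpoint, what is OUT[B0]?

Per-block solution:
  B0:  IN={b@B3, f@B2, f@B4}  OUT={b@B3, f@B2, f@B4}
  B1:  IN={b@B3, f@B2, f@B4}  OUT={b@B3, f@B2, f@B4}
  B2:  IN={b@B3, f@B2, f@B4}  OUT={b@B2, f@B2}
  B3:  IN={b@B2, b@B3, f@B2, f@B4}  OUT={b@B3, f@B2, f@B4}
  B4:  IN={b@B3, f@B2, f@B4}  OUT={b@B3, f@B4}
  B5:  IN={b@B3, f@B2, f@B4}  OUT={a@B5, b@B5, f@B2, f@B4}

Merge at B0 (entry node, so the boundary value {} is joined with the incoming edge(s)): IN[B0] = {} ⊔ OUT[B3] = {b@B3, f@B2, f@B4}
Applying B0's transfer function to that IN value gives OUT[B0] (row B0 above).

Answer: {b@B3, f@B2, f@B4}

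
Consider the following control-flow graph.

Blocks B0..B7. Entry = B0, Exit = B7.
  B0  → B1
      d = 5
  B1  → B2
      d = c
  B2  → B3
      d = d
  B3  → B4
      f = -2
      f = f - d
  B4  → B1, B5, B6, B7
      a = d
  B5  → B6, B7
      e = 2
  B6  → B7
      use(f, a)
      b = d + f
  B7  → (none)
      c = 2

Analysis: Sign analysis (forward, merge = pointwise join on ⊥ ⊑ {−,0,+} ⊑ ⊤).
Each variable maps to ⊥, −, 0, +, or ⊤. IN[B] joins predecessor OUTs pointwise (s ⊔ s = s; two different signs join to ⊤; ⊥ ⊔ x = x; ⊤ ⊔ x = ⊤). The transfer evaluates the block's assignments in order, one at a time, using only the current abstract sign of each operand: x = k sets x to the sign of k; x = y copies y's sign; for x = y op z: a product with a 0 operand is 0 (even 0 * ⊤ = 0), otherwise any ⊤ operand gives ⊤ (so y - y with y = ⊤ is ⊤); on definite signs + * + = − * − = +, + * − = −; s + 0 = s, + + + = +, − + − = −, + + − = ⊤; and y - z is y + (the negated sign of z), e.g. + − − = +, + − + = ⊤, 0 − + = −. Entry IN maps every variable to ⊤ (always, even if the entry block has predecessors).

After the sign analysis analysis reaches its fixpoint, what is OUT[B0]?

Converged values:
  B0: | IN=(all ⊤) | OUT={d:+; rest ⊤}
  B1: | IN=(all ⊤) | OUT=(all ⊤)
  B2: | IN=(all ⊤) | OUT=(all ⊤)
  B3: | IN=(all ⊤) | OUT=(all ⊤)
  B4: | IN=(all ⊤) | OUT=(all ⊤)
  B5: | IN=(all ⊤) | OUT={e:+; rest ⊤}
  B6: | IN=(all ⊤) | OUT=(all ⊤)
  B7: | IN=(all ⊤) | OUT={c:+; rest ⊤}

B0 is the boundary node: IN[B0] = {a: ⊤, b: ⊤, c: ⊤, d: ⊤, e: ⊤, f: ⊤}
Applying B0's transfer function to that IN value gives OUT[B0] (row B0 above).

Answer: {a: ⊤, b: ⊤, c: ⊤, d: +, e: ⊤, f: ⊤}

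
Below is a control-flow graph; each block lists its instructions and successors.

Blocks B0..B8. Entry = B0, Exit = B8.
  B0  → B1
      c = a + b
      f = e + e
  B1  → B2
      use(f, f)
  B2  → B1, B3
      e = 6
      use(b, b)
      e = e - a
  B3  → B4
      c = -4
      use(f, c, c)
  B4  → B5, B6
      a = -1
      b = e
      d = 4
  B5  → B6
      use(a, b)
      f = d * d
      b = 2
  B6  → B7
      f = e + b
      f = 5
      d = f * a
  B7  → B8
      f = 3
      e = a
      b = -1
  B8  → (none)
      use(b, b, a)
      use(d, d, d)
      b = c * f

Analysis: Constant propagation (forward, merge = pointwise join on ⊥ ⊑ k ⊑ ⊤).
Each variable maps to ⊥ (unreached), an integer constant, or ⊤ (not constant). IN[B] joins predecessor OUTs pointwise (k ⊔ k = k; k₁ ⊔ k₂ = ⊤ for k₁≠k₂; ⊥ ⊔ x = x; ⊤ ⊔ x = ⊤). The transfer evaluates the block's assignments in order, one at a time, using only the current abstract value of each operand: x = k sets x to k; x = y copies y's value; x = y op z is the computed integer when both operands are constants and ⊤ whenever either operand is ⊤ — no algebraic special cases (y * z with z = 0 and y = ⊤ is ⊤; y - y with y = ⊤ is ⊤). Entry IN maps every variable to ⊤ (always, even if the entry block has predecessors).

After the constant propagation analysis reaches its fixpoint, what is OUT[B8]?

Fixpoint table:
  B0:   IN=(all ⊤)   OUT=(all ⊤)
  B1:   IN=(all ⊤)   OUT=(all ⊤)
  B2:   IN=(all ⊤)   OUT=(all ⊤)
  B3:   IN=(all ⊤)   OUT={c:-4; rest ⊤}
  B4:   IN={c:-4; rest ⊤}   OUT={a:-1, c:-4, d:4; rest ⊤}
  B5:   IN={a:-1, c:-4, d:4; rest ⊤}   OUT={a:-1, b:2, c:-4, d:4, f:16; rest ⊤}
  B6:   IN={a:-1, c:-4, d:4; rest ⊤}   OUT={a:-1, c:-4, d:-5, f:5; rest ⊤}
  B7:   IN={a:-1, c:-4, d:-5, f:5; rest ⊤}   OUT={a:-1, b:-1, c:-4, d:-5, e:-1, f:3; rest ⊤}
  B8:   IN={a:-1, b:-1, c:-4, d:-5, e:-1, f:3; rest ⊤}   OUT={a:-1, b:-12, c:-4, d:-5, e:-1, f:3; rest ⊤}

Merge at B8: IN[B8] = OUT[B7] = {a: -1, b: -1, c: -4, d: -5, e: -1, f: 3}
Applying B8's transfer function to that IN value gives OUT[B8] (row B8 above).

Answer: {a: -1, b: -12, c: -4, d: -5, e: -1, f: 3}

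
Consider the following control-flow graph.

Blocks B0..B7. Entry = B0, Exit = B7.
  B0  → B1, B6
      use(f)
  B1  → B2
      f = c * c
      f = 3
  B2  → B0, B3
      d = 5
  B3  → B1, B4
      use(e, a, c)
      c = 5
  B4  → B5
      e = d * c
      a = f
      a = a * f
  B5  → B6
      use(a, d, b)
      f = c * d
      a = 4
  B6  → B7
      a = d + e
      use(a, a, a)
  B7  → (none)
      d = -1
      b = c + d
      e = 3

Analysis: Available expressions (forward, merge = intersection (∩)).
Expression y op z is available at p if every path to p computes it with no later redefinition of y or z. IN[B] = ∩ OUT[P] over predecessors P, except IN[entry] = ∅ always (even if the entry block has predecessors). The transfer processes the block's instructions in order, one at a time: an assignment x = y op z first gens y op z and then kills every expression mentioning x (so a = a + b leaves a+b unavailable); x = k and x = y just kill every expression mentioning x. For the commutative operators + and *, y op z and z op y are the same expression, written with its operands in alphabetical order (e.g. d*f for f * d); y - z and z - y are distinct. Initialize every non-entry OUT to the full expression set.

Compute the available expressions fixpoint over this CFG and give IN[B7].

Answer: {d+e}

Derivation:
Per-block solution:
  B0:   IN={}   OUT={}
  B1:   IN={}   OUT={c*c}
  B2:   IN={c*c}   OUT={c*c}
  B3:   IN={c*c}   OUT={}
  B4:   IN={}   OUT={c*d}
  B5:   IN={c*d}   OUT={c*d}
  B6:   IN={}   OUT={d+e}
  B7:   IN={d+e}   OUT={c+d}

Merge at B7: IN[B7] = OUT[B6] = {d+e}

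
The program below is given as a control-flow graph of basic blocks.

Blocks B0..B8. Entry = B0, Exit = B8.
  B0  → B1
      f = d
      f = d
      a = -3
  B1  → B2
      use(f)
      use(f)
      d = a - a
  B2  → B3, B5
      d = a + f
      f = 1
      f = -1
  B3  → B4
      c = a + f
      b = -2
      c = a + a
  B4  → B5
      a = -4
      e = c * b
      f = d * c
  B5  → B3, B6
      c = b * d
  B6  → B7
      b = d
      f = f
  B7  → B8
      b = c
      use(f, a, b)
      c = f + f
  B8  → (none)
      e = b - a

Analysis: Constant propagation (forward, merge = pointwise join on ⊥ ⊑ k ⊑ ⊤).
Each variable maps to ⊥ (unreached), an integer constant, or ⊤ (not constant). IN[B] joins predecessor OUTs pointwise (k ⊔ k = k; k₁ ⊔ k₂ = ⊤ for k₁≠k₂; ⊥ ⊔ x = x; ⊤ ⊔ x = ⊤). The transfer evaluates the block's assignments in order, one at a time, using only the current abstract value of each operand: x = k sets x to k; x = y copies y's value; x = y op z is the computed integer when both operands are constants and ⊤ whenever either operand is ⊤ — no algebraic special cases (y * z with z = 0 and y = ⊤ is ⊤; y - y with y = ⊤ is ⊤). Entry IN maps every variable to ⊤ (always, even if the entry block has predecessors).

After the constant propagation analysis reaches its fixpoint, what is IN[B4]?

Fixpoint table:
  B0: | IN=(all ⊤) | OUT={a:-3; rest ⊤}
  B1: | IN={a:-3; rest ⊤} | OUT={a:-3, d:0; rest ⊤}
  B2: | IN={a:-3, d:0; rest ⊤} | OUT={a:-3, f:-1; rest ⊤}
  B3: | IN=(all ⊤) | OUT={b:-2; rest ⊤}
  B4: | IN={b:-2; rest ⊤} | OUT={a:-4, b:-2; rest ⊤}
  B5: | IN=(all ⊤) | OUT=(all ⊤)
  B6: | IN=(all ⊤) | OUT=(all ⊤)
  B7: | IN=(all ⊤) | OUT=(all ⊤)
  B8: | IN=(all ⊤) | OUT=(all ⊤)

Merge at B4: IN[B4] = OUT[B3] = {a: ⊤, b: -2, c: ⊤, d: ⊤, e: ⊤, f: ⊤}

Answer: {a: ⊤, b: -2, c: ⊤, d: ⊤, e: ⊤, f: ⊤}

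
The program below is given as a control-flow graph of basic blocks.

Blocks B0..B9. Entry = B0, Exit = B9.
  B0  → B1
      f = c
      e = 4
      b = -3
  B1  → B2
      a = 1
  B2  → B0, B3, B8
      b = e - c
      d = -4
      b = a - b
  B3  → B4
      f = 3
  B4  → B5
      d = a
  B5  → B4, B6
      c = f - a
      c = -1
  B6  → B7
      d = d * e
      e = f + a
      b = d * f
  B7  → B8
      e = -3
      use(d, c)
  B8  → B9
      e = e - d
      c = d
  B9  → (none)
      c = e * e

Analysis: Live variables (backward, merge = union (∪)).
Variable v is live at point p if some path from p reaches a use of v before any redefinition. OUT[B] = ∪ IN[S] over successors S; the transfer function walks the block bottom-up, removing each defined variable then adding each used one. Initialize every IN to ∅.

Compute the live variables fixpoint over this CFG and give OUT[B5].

Answer: {a, c, d, e, f}

Derivation:
Per-block solution:
  B0:   IN={c}   OUT={c, e}
  B1:   IN={c, e}   OUT={a, c, e}
  B2:   IN={a, c, e}   OUT={a, c, d, e}
  B3:   IN={a, e}   OUT={a, e, f}
  B4:   IN={a, e, f}   OUT={a, d, e, f}
  B5:   IN={a, d, e, f}   OUT={a, c, d, e, f}
  B6:   IN={a, c, d, e, f}   OUT={c, d}
  B7:   IN={c, d}   OUT={d, e}
  B8:   IN={d, e}   OUT={e}
  B9:   IN={e}   OUT={}

Merge at B5: OUT[B5] = IN[B4] ⊔ IN[B6] = {a, c, d, e, f}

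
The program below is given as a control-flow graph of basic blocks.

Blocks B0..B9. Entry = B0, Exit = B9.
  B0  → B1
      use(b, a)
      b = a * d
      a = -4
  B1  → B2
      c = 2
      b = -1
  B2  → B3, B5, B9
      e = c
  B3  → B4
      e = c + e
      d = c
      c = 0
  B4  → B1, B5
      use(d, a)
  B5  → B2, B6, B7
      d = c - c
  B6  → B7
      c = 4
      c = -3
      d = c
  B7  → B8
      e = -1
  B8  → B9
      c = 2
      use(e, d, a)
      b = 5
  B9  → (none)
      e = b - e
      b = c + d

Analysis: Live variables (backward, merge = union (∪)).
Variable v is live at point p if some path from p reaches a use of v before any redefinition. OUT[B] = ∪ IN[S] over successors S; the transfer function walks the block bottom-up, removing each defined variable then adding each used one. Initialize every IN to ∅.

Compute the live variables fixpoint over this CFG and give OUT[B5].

Answer: {a, b, c, d}

Working:
Converged values:
  B0:   IN={a, b, d}   OUT={a, d}
  B1:   IN={a, d}   OUT={a, b, c, d}
  B2:   IN={a, b, c, d}   OUT={a, b, c, d, e}
  B3:   IN={a, b, c, e}   OUT={a, b, c, d}
  B4:   IN={a, b, c, d}   OUT={a, b, c, d}
  B5:   IN={a, b, c}   OUT={a, b, c, d}
  B6:   IN={a}   OUT={a, d}
  B7:   IN={a, d}   OUT={a, d, e}
  B8:   IN={a, d, e}   OUT={b, c, d, e}
  B9:   IN={b, c, d, e}   OUT={}

Merge at B5: OUT[B5] = IN[B2] ⊔ IN[B6] ⊔ IN[B7] = {a, b, c, d}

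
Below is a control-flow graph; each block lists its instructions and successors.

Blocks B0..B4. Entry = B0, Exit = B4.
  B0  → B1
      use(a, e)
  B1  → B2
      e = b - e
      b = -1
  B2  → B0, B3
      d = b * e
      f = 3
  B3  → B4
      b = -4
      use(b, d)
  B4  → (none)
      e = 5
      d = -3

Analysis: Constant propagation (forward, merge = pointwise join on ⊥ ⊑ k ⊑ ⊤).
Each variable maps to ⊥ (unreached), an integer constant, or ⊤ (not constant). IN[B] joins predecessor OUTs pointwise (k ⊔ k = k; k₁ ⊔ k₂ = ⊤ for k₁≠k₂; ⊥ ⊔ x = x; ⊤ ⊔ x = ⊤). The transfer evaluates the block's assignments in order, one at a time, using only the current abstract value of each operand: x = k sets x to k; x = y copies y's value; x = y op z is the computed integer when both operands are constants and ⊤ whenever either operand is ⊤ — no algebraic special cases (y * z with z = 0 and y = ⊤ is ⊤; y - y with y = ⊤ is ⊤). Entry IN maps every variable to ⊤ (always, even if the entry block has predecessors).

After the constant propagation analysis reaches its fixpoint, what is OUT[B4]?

Per-block solution:
  B0:  IN=(all ⊤)  OUT=(all ⊤)
  B1:  IN=(all ⊤)  OUT={b:-1; rest ⊤}
  B2:  IN={b:-1; rest ⊤}  OUT={b:-1, f:3; rest ⊤}
  B3:  IN={b:-1, f:3; rest ⊤}  OUT={b:-4, f:3; rest ⊤}
  B4:  IN={b:-4, f:3; rest ⊤}  OUT={b:-4, d:-3, e:5, f:3; rest ⊤}

Merge at B4: IN[B4] = OUT[B3] = {a: ⊤, b: -4, c: ⊤, d: ⊤, e: ⊤, f: 3}
Applying B4's transfer function to that IN value gives OUT[B4] (row B4 above).

Answer: {a: ⊤, b: -4, c: ⊤, d: -3, e: 5, f: 3}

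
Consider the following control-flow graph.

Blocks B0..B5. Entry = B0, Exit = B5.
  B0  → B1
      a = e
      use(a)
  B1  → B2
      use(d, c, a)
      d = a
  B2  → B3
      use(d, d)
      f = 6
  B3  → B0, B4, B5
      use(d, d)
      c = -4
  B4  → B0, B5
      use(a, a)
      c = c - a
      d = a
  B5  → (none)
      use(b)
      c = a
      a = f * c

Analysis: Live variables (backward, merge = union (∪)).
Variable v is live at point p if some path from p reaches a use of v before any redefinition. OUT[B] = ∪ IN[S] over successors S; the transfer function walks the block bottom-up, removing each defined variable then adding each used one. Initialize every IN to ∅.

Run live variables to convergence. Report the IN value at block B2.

Answer: {a, b, d, e}

Trace:
Converged values:
  B0:  IN={b, c, d, e}  OUT={a, b, c, d, e}
  B1:  IN={a, b, c, d, e}  OUT={a, b, d, e}
  B2:  IN={a, b, d, e}  OUT={a, b, d, e, f}
  B3:  IN={a, b, d, e, f}  OUT={a, b, c, d, e, f}
  B4:  IN={a, b, c, e, f}  OUT={a, b, c, d, e, f}
  B5:  IN={a, b, f}  OUT={}

Merge at B2: OUT[B2] = IN[B3] = {a, b, d, e, f}
Applying B2's transfer function to that OUT value gives IN[B2] (row B2 above).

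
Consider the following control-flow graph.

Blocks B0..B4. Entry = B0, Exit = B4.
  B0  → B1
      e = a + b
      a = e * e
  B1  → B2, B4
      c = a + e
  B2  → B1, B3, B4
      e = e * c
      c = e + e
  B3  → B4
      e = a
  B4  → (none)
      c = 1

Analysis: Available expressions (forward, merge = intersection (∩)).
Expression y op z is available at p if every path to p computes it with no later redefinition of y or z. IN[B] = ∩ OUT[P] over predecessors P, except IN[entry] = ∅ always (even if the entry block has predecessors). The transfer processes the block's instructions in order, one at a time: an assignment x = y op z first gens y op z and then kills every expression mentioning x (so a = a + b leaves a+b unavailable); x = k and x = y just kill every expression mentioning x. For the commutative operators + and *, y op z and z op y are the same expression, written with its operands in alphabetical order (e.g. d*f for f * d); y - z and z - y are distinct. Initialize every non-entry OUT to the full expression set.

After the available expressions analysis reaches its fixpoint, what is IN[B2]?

Per-block solution:
  B0:  IN={}  OUT={e*e}
  B1:  IN={}  OUT={a+e}
  B2:  IN={a+e}  OUT={e+e}
  B3:  IN={e+e}  OUT={}
  B4:  IN={}  OUT={}

Merge at B2: IN[B2] = OUT[B1] = {a+e}

Answer: {a+e}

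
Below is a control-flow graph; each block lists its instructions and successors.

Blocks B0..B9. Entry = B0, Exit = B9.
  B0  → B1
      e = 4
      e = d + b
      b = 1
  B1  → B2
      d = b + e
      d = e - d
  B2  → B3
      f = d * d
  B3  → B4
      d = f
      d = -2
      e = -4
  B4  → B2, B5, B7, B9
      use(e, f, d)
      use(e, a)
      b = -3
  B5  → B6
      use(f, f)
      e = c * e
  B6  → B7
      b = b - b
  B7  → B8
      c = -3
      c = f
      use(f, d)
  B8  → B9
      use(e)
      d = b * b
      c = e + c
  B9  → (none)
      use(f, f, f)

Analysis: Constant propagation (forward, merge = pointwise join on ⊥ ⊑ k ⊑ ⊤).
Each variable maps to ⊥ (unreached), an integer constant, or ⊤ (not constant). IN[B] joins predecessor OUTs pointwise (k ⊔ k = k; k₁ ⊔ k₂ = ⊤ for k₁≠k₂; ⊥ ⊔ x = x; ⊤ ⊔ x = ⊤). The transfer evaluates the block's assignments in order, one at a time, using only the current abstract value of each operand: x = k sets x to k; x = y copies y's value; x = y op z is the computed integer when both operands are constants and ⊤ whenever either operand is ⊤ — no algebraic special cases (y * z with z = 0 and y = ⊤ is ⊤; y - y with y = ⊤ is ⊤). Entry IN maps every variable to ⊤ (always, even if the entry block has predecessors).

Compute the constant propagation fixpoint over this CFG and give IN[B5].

Answer: {a: ⊤, b: -3, c: ⊤, d: -2, e: -4, f: ⊤}

Derivation:
Converged values:
  B0: | IN=(all ⊤) | OUT={b:1; rest ⊤}
  B1: | IN={b:1; rest ⊤} | OUT={b:1; rest ⊤}
  B2: | IN=(all ⊤) | OUT=(all ⊤)
  B3: | IN=(all ⊤) | OUT={d:-2, e:-4; rest ⊤}
  B4: | IN={d:-2, e:-4; rest ⊤} | OUT={b:-3, d:-2, e:-4; rest ⊤}
  B5: | IN={b:-3, d:-2, e:-4; rest ⊤} | OUT={b:-3, d:-2; rest ⊤}
  B6: | IN={b:-3, d:-2; rest ⊤} | OUT={b:0, d:-2; rest ⊤}
  B7: | IN={d:-2; rest ⊤} | OUT={d:-2; rest ⊤}
  B8: | IN={d:-2; rest ⊤} | OUT=(all ⊤)
  B9: | IN=(all ⊤) | OUT=(all ⊤)

Merge at B5: IN[B5] = OUT[B4] = {a: ⊤, b: -3, c: ⊤, d: -2, e: -4, f: ⊤}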